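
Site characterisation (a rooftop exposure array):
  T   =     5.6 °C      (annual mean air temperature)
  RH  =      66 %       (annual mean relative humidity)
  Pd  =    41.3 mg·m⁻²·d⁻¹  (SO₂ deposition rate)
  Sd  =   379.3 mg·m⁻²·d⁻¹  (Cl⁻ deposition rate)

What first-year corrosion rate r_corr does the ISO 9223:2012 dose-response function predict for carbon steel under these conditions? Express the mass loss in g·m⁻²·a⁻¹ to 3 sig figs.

carbon steel: temperature factor f = +0.150·(-4.4) = -0.6600
  Pd branch = 1.77·Pd^0.52·e^(0.02·RH+f) = 23.71 μm/a
  Cl⁻ term: 0.102·379.3^0.62·exp(0.033·66+0.04·5.6) = 44.75
  r_corr = 23.71 + 44.75 = 68.45 μm/a
Convert to mass loss: 68.45 μm/a × 7.85 g/cm³ = 537.4 g·m⁻²·a⁻¹

r_corr = 537 g·m⁻²·a⁻¹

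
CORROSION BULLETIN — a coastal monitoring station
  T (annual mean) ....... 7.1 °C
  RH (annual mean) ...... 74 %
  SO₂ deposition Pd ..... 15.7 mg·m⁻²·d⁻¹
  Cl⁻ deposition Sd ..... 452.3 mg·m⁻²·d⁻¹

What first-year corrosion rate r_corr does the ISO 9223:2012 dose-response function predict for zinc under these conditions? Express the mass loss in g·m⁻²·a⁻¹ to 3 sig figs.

zinc: T≤10 °C ⇒ hinge +0.038·(7.1−10) = -0.1102
  SO₂ term: 0.0129·15.7^0.44·exp(0.046·74-0.1102) = 1.168
  Sd branch = 0.0175·Sd^0.57·e^(0.008·RH+0.085·T) = 1.887 μm/a
  sum: 1.168 + 1.887 → r_corr = 3.055 μm/a
Convert to mass loss: 3.055 μm/a × 7.14 g/cm³ = 21.81 g·m⁻²·a⁻¹

r_corr = 21.8 g·m⁻²·a⁻¹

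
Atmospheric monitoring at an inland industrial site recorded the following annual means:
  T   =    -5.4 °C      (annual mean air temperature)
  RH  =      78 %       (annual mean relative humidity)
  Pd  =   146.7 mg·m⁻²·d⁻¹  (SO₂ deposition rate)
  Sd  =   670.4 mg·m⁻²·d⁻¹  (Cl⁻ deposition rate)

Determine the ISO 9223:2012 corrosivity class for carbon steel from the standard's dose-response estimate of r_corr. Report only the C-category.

C4

carbon steel: temperature factor f = +0.150·(-15.4) = -2.3100
  Pd branch = 1.77·Pd^0.52·e^(0.02·RH+f) = 11.19 μm/a
  Cl⁻ term: 0.102·670.4^0.62·exp(0.033·78+0.04·-5.4) = 60.95
  sum: 11.19 + 60.95 → r_corr = 72.14 μm/a
ISO 9223 Table 2 (carbon steel): 50 < 72.1 ≤ 80 μm/a ⇒ C4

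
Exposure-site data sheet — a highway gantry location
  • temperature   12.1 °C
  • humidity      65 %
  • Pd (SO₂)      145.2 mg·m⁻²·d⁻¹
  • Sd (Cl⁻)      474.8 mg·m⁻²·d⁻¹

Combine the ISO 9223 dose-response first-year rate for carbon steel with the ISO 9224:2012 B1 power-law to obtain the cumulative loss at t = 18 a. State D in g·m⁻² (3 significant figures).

D(18) = 5.04e+03 g·m⁻²

carbon steel: f(T) = -0.054·(T−10) [T>10 °C] = -0.1134
  sulphur-dioxide contribution → 77.18 μm/a
  chloride contribution → 64.54 μm/a
  total first-year rate 141.7 μm/a
ISO 9224: D(t) = r_corr · t^b with b = 0.523 (carbon steel, B1)
  D(18) = 141.7 × 18^0.523 = 141.7 × 4.534 = 642.6 μm
  Mass loss = 642.6 μm × 7.85 g/cm³ = 5044 g·m⁻²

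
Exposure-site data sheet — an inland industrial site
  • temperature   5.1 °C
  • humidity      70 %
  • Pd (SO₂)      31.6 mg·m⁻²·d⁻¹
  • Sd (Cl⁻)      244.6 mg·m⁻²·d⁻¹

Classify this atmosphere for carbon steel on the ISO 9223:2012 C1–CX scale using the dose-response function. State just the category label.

carbon steel: f(T) = +0.150·(T−10) [T≤10 °C] = -0.7350
  SO₂ term: 1.77·31.6^0.52·exp(0.02·70-0.7350) = 20.73
  Cl⁻ term: 0.102·244.6^0.62·exp(0.033·70+0.04·5.1) = 38.13
  r_corr = 20.73 + 38.13 = 58.86 μm/a
Category bounds: 50…80 μm/a bracket r_corr ⇒ C4

C4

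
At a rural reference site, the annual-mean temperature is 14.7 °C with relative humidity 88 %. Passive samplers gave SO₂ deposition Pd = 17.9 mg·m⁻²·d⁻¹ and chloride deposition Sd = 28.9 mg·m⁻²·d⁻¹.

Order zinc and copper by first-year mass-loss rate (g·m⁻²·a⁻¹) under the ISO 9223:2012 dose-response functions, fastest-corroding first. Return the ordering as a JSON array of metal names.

["copper", "zinc"]

zinc: T>10 °C ⇒ hinge -0.071·(14.7−10) = -0.3337
  Pd branch = 0.0129·Pd^0.44·e^(0.046·RH+f) = 1.883 μm/a
  Sd branch = 0.0175·Sd^0.57·e^(0.008·RH+0.085·T) = 0.8397 μm/a
  r_corr = 1.883 + 0.8397 = 2.723 μm/a
  mass loss = 2.723 μm/a × 7.14 g/cm³ = 19.44 g·m⁻²·a⁻¹
copper: f(T) = -0.080·(T−10) [T>10 °C] = -0.3760
  Pd branch = 0.0053·Pd^0.26·e^(0.059·RH+f) = 1.385 μm/a
  Cl⁻ term: 0.01025·28.9^0.27·exp(0.036·88+0.049·14.7) = 1.241
  r_corr = 1.385 + 1.241 = 2.627 μm/a
  mass loss = 2.627 μm/a × 8.96 g/cm³ = 23.53 g·m⁻²·a⁻¹
Ordering by g·m⁻²·a⁻¹: copper (23.5) > zinc (19.4)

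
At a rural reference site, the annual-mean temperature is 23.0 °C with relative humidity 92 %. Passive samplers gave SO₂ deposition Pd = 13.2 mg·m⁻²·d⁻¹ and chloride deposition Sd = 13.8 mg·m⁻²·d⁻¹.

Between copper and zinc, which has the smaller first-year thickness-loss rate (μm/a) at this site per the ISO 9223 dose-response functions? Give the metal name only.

copper: temperature factor f = -0.080·(13.0) = -1.0400
  SO₂ term: 0.0053·13.2^0.26·exp(0.059·92-1.0400) = 0.8343
  Sd branch = 0.01025·Sd^0.27·e^(0.036·RH+0.049·T) = 1.763 μm/a
  sum: 0.8343 + 1.763 → r_corr = 2.598 μm/a
zinc: T>10 °C ⇒ hinge -0.071·(23.0−10) = -0.9230
  SO₂ term: 0.0129·13.2^0.44·exp(0.046·92-0.9230) = 1.098
  Sd branch = 0.0175·Sd^0.57·e^(0.008·RH+0.085·T) = 1.152 μm/a
  sum: 1.098 + 1.152 → r_corr = 2.25 μm/a
Ordering by μm/a: copper (2.6) > zinc (2.25)

zinc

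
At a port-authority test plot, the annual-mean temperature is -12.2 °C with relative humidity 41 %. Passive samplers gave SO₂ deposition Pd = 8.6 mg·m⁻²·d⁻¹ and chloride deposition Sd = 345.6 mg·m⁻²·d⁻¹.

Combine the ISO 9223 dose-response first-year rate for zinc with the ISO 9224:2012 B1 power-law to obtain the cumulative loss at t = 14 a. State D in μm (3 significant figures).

D(14) = 2.87 μm

zinc: T≤10 °C ⇒ hinge +0.038·(-12.2−10) = -0.8436
  sulphur-dioxide contribution → 0.09429 μm/a
  chloride contribution → 0.2411 μm/a
  total first-year rate 0.3353 μm/a
Power-law: D(14) = r_corr · 14^0.813
  D(14) = 0.3353 × 14^0.813 = 0.3353 × 8.547 = 2.866 μm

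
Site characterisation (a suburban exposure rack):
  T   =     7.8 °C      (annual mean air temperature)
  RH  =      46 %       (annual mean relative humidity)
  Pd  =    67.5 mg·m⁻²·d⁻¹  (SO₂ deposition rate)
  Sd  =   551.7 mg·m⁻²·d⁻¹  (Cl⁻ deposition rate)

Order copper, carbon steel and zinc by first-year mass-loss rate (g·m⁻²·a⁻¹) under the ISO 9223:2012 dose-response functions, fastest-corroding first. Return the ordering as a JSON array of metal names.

copper: T≤10 °C ⇒ hinge +0.126·(7.8−10) = -0.2772
  Pd branch = 0.0053·Pd^0.26·e^(0.059·RH+f) = 0.1812 μm/a
  Cl⁻ term: 0.01025·551.7^0.27·exp(0.036·46+0.049·7.8) = 0.4327
  r_corr = 0.1812 + 0.4327 = 0.6139 μm/a
  mass loss = 0.6139 μm/a × 8.96 g/cm³ = 5.5 g·m⁻²·a⁻¹
carbon steel: temperature factor f = +0.150·(-2.2) = -0.3300
  SO₂ term: 1.77·67.5^0.52·exp(0.02·46-0.3300) = 28.54
  Cl⁻ term: 0.102·551.7^0.62·exp(0.033·46+0.04·7.8) = 31.86
  r_corr = 28.54 + 31.86 = 60.4 μm/a
  mass loss = 60.4 μm/a × 7.85 g/cm³ = 474.1 g·m⁻²·a⁻¹
zinc: f(T) = +0.038·(T−10) [T≤10 °C] = -0.0836
  Pd branch = 0.0129·Pd^0.44·e^(0.046·RH+f) = 0.6283 μm/a
  Sd branch = 0.0175·Sd^0.57·e^(0.008·RH+0.085·T) = 1.793 μm/a
  r_corr = 0.6283 + 1.793 = 2.421 μm/a
  mass loss = 2.421 μm/a × 7.14 g/cm³ = 17.29 g·m⁻²·a⁻¹
Ordering by g·m⁻²·a⁻¹: carbon steel (474) > zinc (17.3) > copper (5.5)

["carbon steel", "zinc", "copper"]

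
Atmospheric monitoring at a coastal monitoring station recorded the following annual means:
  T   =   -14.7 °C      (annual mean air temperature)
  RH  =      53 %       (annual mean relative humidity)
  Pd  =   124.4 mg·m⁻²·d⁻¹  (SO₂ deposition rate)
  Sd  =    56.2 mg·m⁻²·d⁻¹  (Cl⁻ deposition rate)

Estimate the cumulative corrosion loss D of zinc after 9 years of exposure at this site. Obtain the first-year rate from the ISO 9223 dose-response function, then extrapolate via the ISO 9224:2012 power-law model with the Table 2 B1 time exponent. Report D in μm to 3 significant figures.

D(9) = 3.33 μm

zinc: temperature factor f = +0.038·(-24.7) = -0.9386
  Pd branch = 0.0129·Pd^0.44·e^(0.046·RH+f) = 0.4825 μm/a
  Cl⁻ term: 0.0175·56.2^0.57·exp(0.008·53+0.085·-14.7) = 0.07619
  r_corr = 0.4825 + 0.07619 = 0.5587 μm/a
Long-term exponent b (ISO 9224 Table 2, B1) = 0.813
  D(9) = 0.5587 × 9^0.813 = 0.5587 × 5.968 = 3.334 μm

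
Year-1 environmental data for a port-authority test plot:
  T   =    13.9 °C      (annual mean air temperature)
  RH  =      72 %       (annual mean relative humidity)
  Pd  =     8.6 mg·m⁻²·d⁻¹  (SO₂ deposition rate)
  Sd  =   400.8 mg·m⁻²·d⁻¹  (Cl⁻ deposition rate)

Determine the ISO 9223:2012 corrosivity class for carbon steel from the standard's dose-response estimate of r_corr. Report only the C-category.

carbon steel: temperature factor f = -0.054·(3.9) = -0.2106
  SO₂ term: 1.77·8.6^0.52·exp(0.02·72-0.2106) = 18.53
  Cl⁻ term: 0.102·400.8^0.62·exp(0.033·72+0.04·13.9) = 78.66
  r_corr = 18.53 + 78.66 = 97.19 μm/a
ISO 9223 Table 2 (carbon steel): 80 < 97.2 ≤ 200 μm/a ⇒ C5

C5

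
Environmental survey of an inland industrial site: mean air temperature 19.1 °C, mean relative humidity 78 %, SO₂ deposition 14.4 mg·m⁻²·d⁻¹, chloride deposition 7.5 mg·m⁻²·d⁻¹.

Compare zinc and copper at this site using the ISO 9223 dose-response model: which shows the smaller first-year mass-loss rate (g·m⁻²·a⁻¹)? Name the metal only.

zinc

zinc: T>10 °C ⇒ hinge -0.071·(19.1−10) = -0.6461
  Pd branch = 0.0129·Pd^0.44·e^(0.046·RH+f) = 0.7905 μm/a
  Cl⁻ term: 0.0175·7.5^0.57·exp(0.008·78+0.085·19.1) = 0.5223
  sum: 0.7905 + 0.5223 → r_corr = 1.313 μm/a
  mass loss = 1.313 μm/a × 7.14 g/cm³ = 9.373 g·m⁻²·a⁻¹
copper: temperature factor f = -0.080·(9.1) = -0.7280
  SO₂ term: 0.0053·14.4^0.26·exp(0.059·78-0.7280) = 0.5104
  Sd branch = 0.01025·Sd^0.27·e^(0.036·RH+0.049·T) = 0.7464 μm/a
  sum: 0.5104 + 0.7464 → r_corr = 1.257 μm/a
  mass loss = 1.257 μm/a × 8.96 g/cm³ = 11.26 g·m⁻²·a⁻¹
Ordering by g·m⁻²·a⁻¹: copper (11.3) > zinc (9.37)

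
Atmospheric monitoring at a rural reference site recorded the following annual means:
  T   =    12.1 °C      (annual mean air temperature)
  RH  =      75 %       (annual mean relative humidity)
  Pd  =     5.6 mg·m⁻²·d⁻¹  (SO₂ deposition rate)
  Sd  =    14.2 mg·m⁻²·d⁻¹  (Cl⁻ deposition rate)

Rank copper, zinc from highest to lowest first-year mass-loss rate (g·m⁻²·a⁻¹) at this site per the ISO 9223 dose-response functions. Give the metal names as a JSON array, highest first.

["copper", "zinc"]

copper: temperature factor f = -0.080·(2.1) = -0.1680
  Pd branch = 0.0053·Pd^0.26·e^(0.059·RH+f) = 0.5856 μm/a
  Sd branch = 0.01025·Sd^0.27·e^(0.036·RH+0.049·T) = 0.5648 μm/a
  sum: 0.5856 + 0.5648 → r_corr = 1.15 μm/a
  mass loss = 1.15 μm/a × 8.96 g/cm³ = 10.31 g·m⁻²·a⁻¹
zinc: temperature factor f = -0.071·(2.1) = -0.1491
  Pd branch = 0.0129·Pd^0.44·e^(0.046·RH+f) = 0.7471 μm/a
  Sd branch = 0.0175·Sd^0.57·e^(0.008·RH+0.085·T) = 0.4047 μm/a
  sum: 0.7471 + 0.4047 → r_corr = 1.152 μm/a
  mass loss = 1.152 μm/a × 7.14 g/cm³ = 8.223 g·m⁻²·a⁻¹
Ordering by g·m⁻²·a⁻¹: copper (10.3) > zinc (8.22)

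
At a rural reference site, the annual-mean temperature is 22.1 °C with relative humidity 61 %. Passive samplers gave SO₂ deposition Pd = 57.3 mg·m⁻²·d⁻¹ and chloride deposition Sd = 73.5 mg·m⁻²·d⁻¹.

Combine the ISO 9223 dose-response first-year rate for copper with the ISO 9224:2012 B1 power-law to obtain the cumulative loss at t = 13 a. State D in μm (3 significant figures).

D(13) = 5.97 μm

copper: T>10 °C ⇒ hinge -0.080·(22.1−10) = -0.9680
  Pd branch = 0.0053·Pd^0.26·e^(0.059·RH+f) = 0.2109 μm/a
  Sd branch = 0.01025·Sd^0.27·e^(0.036·RH+0.049·T) = 0.8682 μm/a
  r_corr = 0.2109 + 0.8682 = 1.079 μm/a
Power-law: D(13) = r_corr · 13^0.667
  D(13) = 1.079 × 13^0.667 = 1.079 × 5.534 = 5.971 μm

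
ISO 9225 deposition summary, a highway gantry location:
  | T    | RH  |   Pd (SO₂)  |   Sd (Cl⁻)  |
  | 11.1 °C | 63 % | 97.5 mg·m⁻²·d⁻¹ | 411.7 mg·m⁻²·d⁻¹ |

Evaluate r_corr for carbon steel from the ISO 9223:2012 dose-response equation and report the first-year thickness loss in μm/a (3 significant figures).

r_corr = 117 μm/a

carbon steel: f(T) = -0.054·(T−10) [T>10 °C] = -0.0594
  sulphur-dioxide contribution → 63.63 μm/a
  chloride contribution → 53.13 μm/a
  ⇒ r_corr(carbon steel) = 116.8 μm/a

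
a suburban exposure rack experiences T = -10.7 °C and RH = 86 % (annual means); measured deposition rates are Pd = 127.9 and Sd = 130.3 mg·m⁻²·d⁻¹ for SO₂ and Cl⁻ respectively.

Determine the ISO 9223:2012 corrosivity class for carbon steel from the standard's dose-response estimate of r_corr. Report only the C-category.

C3

carbon steel: f(T) = +0.150·(T−10) [T≤10 °C] = -3.1050
  sulphur-dioxide contribution → 5.521 μm/a
  chloride contribution → 23.25 μm/a
  ⇒ r_corr(carbon steel) = 28.78 μm/a
28.8 μm/a falls in (25, 50] for carbon steel → category C3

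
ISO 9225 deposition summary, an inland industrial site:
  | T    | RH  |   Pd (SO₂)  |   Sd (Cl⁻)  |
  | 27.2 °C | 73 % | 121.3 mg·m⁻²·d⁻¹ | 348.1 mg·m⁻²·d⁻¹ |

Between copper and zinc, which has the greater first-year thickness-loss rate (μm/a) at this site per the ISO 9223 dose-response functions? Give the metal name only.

zinc

copper: T>10 °C ⇒ hinge -0.080·(27.2−10) = -1.3760
  sulphur-dioxide contribution → 0.3459 μm/a
  chloride contribution → 2.613 μm/a
  total first-year rate 2.959 μm/a
zinc: temperature factor f = -0.071·(17.2) = -1.2212
  sulphur-dioxide contribution → 0.9026 μm/a
  chloride contribution → 8.903 μm/a
  total first-year rate 9.805 μm/a
Ordering by μm/a: zinc (9.81) > copper (2.96)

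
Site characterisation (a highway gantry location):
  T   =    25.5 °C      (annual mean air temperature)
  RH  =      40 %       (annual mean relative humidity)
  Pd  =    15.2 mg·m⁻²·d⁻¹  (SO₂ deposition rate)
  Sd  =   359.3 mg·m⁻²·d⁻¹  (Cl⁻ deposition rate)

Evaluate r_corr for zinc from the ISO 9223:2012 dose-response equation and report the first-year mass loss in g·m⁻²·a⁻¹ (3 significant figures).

r_corr = 43.7 g·m⁻²·a⁻¹

zinc: T>10 °C ⇒ hinge -0.071·(25.5−10) = -1.1005
  Pd branch = 0.0129·Pd^0.44·e^(0.046·RH+f) = 0.08949 μm/a
  Sd branch = 0.0175·Sd^0.57·e^(0.008·RH+0.085·T) = 6.025 μm/a
  sum: 0.08949 + 6.025 → r_corr = 6.114 μm/a
Convert to mass loss: 6.114 μm/a × 7.14 g/cm³ = 43.66 g·m⁻²·a⁻¹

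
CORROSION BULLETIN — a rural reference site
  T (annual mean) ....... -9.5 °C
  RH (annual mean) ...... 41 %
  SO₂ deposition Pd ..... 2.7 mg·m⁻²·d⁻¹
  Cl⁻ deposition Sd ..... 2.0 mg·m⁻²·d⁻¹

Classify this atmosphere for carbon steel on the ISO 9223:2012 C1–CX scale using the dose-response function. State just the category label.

carbon steel: temperature factor f = +0.150·(-19.5) = -2.9250
  Pd branch = 1.77·Pd^0.52·e^(0.02·RH+f) = 0.3615 μm/a
  Sd branch = 0.102·Sd^0.62·e^(0.033·RH+0.04·T) = 0.4148 μm/a
  r_corr = 0.3615 + 0.4148 = 0.7763 μm/a
0.776 μm/a falls in (0, 1.3] for carbon steel → category C1

C1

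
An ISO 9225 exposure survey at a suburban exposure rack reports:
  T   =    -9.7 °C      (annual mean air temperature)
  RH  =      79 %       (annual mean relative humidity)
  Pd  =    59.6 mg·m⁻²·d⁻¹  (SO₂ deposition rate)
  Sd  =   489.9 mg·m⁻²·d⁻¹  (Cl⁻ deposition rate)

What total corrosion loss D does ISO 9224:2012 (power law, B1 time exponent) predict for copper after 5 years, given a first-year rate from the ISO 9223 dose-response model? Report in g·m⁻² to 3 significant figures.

D(5) = 18.8 g·m⁻²

copper: f(T) = +0.126·(T−10) [T≤10 °C] = -2.4822
  SO₂ term: 0.0053·59.6^0.26·exp(0.059·79-2.4822) = 0.1355
  Sd branch = 0.01025·Sd^0.27·e^(0.036·RH+0.049·T) = 0.5831 μm/a
  sum: 0.1355 + 0.5831 → r_corr = 0.7187 μm/a
Long-term exponent b (ISO 9224 Table 2, B1) = 0.667
  D(5) = 0.7187 × 5^0.667 = 0.7187 × 2.926 = 2.103 μm
  Mass loss = 2.103 μm × 8.96 g/cm³ = 18.84 g·m⁻²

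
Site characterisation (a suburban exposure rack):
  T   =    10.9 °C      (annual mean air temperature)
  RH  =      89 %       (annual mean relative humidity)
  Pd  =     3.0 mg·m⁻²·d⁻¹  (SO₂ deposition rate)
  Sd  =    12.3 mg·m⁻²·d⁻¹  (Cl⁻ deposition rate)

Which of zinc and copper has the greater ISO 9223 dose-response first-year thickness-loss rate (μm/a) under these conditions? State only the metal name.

zinc: temperature factor f = -0.071·(0.9) = -0.0639
  Pd branch = 0.0129·Pd^0.44·e^(0.046·RH+f) = 1.177 μm/a
  Sd branch = 0.0175·Sd^0.57·e^(0.008·RH+0.085·T) = 0.3766 μm/a
  sum: 1.177 + 0.3766 → r_corr = 1.554 μm/a
copper: T>10 °C ⇒ hinge -0.080·(10.9−10) = -0.0720
  SO₂ term: 0.0053·3.0^0.26·exp(0.059·89-0.0720) = 1.252
  Sd branch = 0.01025·Sd^0.27·e^(0.036·RH+0.049·T) = 0.8481 μm/a
  sum: 1.252 + 0.8481 → r_corr = 2.1 μm/a
Ordering by μm/a: copper (2.1) > zinc (1.55)

copper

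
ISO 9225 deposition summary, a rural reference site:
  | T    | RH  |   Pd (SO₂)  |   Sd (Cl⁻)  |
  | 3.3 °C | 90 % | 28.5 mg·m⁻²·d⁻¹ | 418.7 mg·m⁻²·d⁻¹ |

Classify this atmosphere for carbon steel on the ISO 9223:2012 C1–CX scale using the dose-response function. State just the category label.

C5

carbon steel: T≤10 °C ⇒ hinge +0.150·(3.3−10) = -1.0050
  Pd branch = 1.77·Pd^0.52·e^(0.02·RH+f) = 22.37 μm/a
  Cl⁻ term: 0.102·418.7^0.62·exp(0.033·90+0.04·3.3) = 95.8
  r_corr = 22.37 + 95.8 = 118.2 μm/a
Category bounds: 80…200 μm/a bracket r_corr ⇒ C5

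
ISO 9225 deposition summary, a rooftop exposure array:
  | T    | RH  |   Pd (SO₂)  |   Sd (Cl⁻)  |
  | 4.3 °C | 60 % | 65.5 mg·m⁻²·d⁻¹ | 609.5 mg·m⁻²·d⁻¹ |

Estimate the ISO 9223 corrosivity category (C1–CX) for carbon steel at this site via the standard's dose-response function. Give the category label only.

C4

carbon steel: temperature factor f = +0.150·(-5.7) = -0.8550
  SO₂ term: 1.77·65.5^0.52·exp(0.02·60-0.8550) = 21.99
  Sd branch = 0.102·Sd^0.62·e^(0.033·RH+0.04·T) = 46.76 μm/a
  sum: 21.99 + 46.76 → r_corr = 68.75 μm/a
68.8 μm/a falls in (50, 80] for carbon steel → category C4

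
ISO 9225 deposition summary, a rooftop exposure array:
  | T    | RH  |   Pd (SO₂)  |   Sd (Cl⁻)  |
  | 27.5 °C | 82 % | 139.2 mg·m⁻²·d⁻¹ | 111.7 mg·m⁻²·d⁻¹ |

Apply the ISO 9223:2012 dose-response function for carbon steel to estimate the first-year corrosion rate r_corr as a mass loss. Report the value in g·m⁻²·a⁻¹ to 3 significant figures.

r_corr = 1.03e+03 g·m⁻²·a⁻¹

carbon steel: f(T) = -0.054·(T−10) [T>10 °C] = -0.9450
  sulphur-dioxide contribution → 46.18 μm/a
  chloride contribution → 85.37 μm/a
  total first-year rate 131.6 μm/a
Convert to mass loss: 131.6 μm/a × 7.85 g/cm³ = 1033 g·m⁻²·a⁻¹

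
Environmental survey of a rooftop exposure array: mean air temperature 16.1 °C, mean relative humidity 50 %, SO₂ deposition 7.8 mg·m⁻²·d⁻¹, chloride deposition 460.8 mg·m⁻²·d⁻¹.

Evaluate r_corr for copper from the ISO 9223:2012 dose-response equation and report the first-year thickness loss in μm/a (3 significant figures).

copper: temperature factor f = -0.080·(6.1) = -0.4880
  SO₂ term: 0.0053·7.8^0.26·exp(0.059·50-0.4880) = 0.106
  Cl⁻ term: 0.01025·460.8^0.27·exp(0.036·50+0.049·16.1) = 0.7149
  r_corr = 0.106 + 0.7149 = 0.8209 μm/a

r_corr = 0.821 μm/a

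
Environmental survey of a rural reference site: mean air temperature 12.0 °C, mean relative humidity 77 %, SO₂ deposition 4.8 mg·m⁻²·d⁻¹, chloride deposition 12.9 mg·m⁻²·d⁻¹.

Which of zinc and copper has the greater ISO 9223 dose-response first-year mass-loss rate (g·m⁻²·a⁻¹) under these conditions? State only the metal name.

zinc: temperature factor f = -0.071·(2.0) = -0.1420
  SO₂ term: 0.0129·4.8^0.44·exp(0.046·77-0.1420) = 0.7708
  Sd branch = 0.0175·Sd^0.57·e^(0.008·RH+0.085·T) = 0.386 μm/a
  r_corr = 0.7708 + 0.386 = 1.157 μm/a
  mass loss = 1.157 μm/a × 7.14 g/cm³ = 8.259 g·m⁻²·a⁻¹
copper: temperature factor f = -0.080·(2.0) = -0.1600
  Pd branch = 0.0053·Pd^0.26·e^(0.059·RH+f) = 0.6381 μm/a
  Cl⁻ term: 0.01025·12.9^0.27·exp(0.036·77+0.049·12.0) = 0.5886
  sum: 0.6381 + 0.5886 → r_corr = 1.227 μm/a
  mass loss = 1.227 μm/a × 8.96 g/cm³ = 10.99 g·m⁻²·a⁻¹
Ordering by g·m⁻²·a⁻¹: copper (11) > zinc (8.26)

copper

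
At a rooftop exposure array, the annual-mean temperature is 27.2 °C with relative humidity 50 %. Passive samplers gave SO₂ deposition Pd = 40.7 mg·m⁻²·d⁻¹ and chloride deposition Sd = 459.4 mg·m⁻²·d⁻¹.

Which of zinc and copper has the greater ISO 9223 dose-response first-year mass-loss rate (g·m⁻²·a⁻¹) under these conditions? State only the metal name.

zinc

zinc: T>10 °C ⇒ hinge -0.071·(27.2−10) = -1.2212
  sulphur-dioxide contribution → 0.1938 μm/a
  chloride contribution → 8.675 μm/a
  total first-year rate 8.869 μm/a
  mass loss = 8.869 μm/a × 7.14 g/cm³ = 63.33 g·m⁻²·a⁻¹
copper: temperature factor f = -0.080·(17.2) = -1.3760
  sulphur-dioxide contribution → 0.06704 μm/a
  chloride contribution → 1.23 μm/a
  ⇒ r_corr(copper) = 1.298 μm/a
  mass loss = 1.298 μm/a × 8.96 g/cm³ = 11.63 g·m⁻²·a⁻¹
Ordering by g·m⁻²·a⁻¹: zinc (63.3) > copper (11.6)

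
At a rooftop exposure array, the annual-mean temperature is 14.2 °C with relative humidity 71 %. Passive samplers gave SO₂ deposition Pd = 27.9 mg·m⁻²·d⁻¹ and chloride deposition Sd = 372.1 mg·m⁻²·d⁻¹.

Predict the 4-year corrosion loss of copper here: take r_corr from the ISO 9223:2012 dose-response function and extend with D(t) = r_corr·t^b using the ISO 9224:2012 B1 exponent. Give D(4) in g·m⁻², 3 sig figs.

copper: T>10 °C ⇒ hinge -0.080·(14.2−10) = -0.3360
  SO₂ term: 0.0053·27.9^0.26·exp(0.059·71-0.3360) = 0.5936
  Sd branch = 0.01025·Sd^0.27·e^(0.036·RH+0.049·T) = 1.309 μm/a
  r_corr = 0.5936 + 1.309 = 1.903 μm/a
ISO 9224: D(t) = r_corr · t^b with b = 0.667 (copper, B1)
  D(4) = 1.903 × 4^0.667 = 1.903 × 2.521 = 4.797 μm
  Mass loss = 4.797 μm × 8.96 g/cm³ = 42.98 g·m⁻²

D(4) = 43.0 g·m⁻²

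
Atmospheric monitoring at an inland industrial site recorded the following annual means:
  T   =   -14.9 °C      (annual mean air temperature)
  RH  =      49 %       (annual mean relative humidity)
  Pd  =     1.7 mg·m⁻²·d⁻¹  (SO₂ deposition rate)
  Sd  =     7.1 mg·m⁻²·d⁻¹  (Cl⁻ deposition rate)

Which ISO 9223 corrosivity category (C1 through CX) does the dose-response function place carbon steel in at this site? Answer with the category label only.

C1

carbon steel: T≤10 °C ⇒ hinge +0.150·(-14.9−10) = -3.7350
  SO₂ term: 1.77·1.7^0.52·exp(0.02·49-3.7350) = 0.1484
  Sd branch = 0.102·Sd^0.62·e^(0.033·RH+0.04·T) = 0.9545 μm/a
  sum: 0.1484 + 0.9545 → r_corr = 1.103 μm/a
ISO 9223 Table 2 (carbon steel): 0 < 1.1 ≤ 1.3 μm/a ⇒ C1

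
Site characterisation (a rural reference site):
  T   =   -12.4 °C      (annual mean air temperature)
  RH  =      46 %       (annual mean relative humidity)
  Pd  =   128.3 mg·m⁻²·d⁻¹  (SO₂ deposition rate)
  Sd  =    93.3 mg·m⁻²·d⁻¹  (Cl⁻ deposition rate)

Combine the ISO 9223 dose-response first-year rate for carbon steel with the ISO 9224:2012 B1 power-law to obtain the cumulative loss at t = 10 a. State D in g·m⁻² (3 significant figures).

D(10) = 174 g·m⁻²

carbon steel: temperature factor f = +0.150·(-22.4) = -3.3600
  sulphur-dioxide contribution → 1.926 μm/a
  chloride contribution → 4.718 μm/a
  total first-year rate 6.644 μm/a
Power-law: D(10) = r_corr · 10^0.523
  D(10) = 6.644 × 10^0.523 = 6.644 × 3.334 = 22.15 μm
  Mass loss = 22.15 μm × 7.85 g/cm³ = 173.9 g·m⁻²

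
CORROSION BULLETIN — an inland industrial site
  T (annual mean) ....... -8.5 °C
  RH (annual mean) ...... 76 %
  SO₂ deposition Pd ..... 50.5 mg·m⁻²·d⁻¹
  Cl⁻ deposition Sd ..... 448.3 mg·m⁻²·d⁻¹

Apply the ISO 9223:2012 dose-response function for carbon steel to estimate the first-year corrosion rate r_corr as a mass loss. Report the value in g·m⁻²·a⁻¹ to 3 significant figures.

r_corr = 339 g·m⁻²·a⁻¹

carbon steel: temperature factor f = +0.150·(-18.5) = -2.7750
  Pd branch = 1.77·Pd^0.52·e^(0.02·RH+f) = 3.878 μm/a
  Sd branch = 0.102·Sd^0.62·e^(0.033·RH+0.04·T) = 39.28 μm/a
  sum: 3.878 + 39.28 → r_corr = 43.15 μm/a
Convert to mass loss: 43.15 μm/a × 7.85 g/cm³ = 338.8 g·m⁻²·a⁻¹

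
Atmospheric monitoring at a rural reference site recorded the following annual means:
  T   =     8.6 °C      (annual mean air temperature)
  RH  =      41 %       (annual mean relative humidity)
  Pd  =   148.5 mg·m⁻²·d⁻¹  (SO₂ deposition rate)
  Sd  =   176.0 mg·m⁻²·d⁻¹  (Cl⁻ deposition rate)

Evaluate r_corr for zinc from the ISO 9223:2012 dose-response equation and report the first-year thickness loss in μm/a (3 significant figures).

r_corr = 1.69 μm/a

zinc: temperature factor f = +0.038·(-1.4) = -0.0532
  sulphur-dioxide contribution → 0.728 μm/a
  chloride contribution → 0.9614 μm/a
  ⇒ r_corr(zinc) = 1.689 μm/a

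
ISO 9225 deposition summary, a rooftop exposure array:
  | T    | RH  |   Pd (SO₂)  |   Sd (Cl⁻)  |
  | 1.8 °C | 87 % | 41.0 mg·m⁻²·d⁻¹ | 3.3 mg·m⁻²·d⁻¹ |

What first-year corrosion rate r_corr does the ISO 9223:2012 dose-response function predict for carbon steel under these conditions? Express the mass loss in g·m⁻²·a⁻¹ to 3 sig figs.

carbon steel: temperature factor f = +0.150·(-8.2) = -1.2300
  SO₂ term: 1.77·41.0^0.52·exp(0.02·87-1.2300) = 20.33
  Cl⁻ term: 0.102·3.3^0.62·exp(0.033·87+0.04·1.8) = 4.057
  r_corr = 20.33 + 4.057 = 24.39 μm/a
Convert to mass loss: 24.39 μm/a × 7.85 g/cm³ = 191.4 g·m⁻²·a⁻¹

r_corr = 191 g·m⁻²·a⁻¹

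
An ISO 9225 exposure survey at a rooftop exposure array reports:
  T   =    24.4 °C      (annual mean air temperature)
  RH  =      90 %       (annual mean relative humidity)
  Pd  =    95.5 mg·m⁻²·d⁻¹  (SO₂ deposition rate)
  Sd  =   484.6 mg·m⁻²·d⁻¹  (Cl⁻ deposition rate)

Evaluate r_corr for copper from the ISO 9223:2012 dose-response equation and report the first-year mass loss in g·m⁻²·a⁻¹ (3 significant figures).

r_corr = 51.1 g·m⁻²·a⁻¹

copper: T>10 °C ⇒ hinge -0.080·(24.4−10) = -1.1520
  sulphur-dioxide contribution → 1.109 μm/a
  chloride contribution → 4.593 μm/a
  ⇒ r_corr(copper) = 5.702 μm/a
Convert to mass loss: 5.702 μm/a × 8.96 g/cm³ = 51.09 g·m⁻²·a⁻¹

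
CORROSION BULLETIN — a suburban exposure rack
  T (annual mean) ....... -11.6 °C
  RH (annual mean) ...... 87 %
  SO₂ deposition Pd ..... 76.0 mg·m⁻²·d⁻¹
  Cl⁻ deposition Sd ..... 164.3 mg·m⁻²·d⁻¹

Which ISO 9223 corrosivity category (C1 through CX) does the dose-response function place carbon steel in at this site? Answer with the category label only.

carbon steel: T≤10 °C ⇒ hinge +0.150·(-11.6−10) = -3.2400
  Pd branch = 1.77·Pd^0.52·e^(0.02·RH+f) = 3.755 μm/a
  Cl⁻ term: 0.102·164.3^0.62·exp(0.033·87+0.04·-11.6) = 26.77
  r_corr = 3.755 + 26.77 = 30.52 μm/a
ISO 9223 Table 2 (carbon steel): 25 < 30.5 ≤ 50 μm/a ⇒ C3

C3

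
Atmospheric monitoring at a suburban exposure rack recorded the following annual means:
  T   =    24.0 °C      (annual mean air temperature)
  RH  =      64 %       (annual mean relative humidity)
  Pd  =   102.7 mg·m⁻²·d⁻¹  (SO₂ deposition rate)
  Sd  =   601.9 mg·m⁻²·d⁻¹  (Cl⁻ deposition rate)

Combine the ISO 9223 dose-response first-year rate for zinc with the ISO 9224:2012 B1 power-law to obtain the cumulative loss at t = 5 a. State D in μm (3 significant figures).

D(5) = 34.5 μm

zinc: T>10 °C ⇒ hinge -0.071·(24.0−10) = -0.9940
  sulphur-dioxide contribution → 0.6959 μm/a
  chloride contribution → 8.624 μm/a
  total first-year rate 9.319 μm/a
ISO 9224: D(t) = r_corr · t^b with b = 0.813 (zinc, B1)
  D(5) = 9.319 × 5^0.813 = 9.319 × 3.701 = 34.49 μm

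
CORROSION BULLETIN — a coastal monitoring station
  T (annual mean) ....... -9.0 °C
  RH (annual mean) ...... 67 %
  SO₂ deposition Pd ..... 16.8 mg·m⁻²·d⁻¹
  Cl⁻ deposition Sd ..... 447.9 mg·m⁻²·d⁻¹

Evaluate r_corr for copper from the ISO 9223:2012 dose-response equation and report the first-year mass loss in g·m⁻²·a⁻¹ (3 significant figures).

copper: f(T) = +0.126·(T−10) [T≤10 °C] = -2.3940
  SO₂ term: 0.0053·16.8^0.26·exp(0.059·67-2.3940) = 0.05247
  Cl⁻ term: 0.01025·447.9^0.27·exp(0.036·67+0.049·-9.0) = 0.3824
  sum: 0.05247 + 0.3824 → r_corr = 0.4349 μm/a
Convert to mass loss: 0.4349 μm/a × 8.96 g/cm³ = 3.897 g·m⁻²·a⁻¹

r_corr = 3.90 g·m⁻²·a⁻¹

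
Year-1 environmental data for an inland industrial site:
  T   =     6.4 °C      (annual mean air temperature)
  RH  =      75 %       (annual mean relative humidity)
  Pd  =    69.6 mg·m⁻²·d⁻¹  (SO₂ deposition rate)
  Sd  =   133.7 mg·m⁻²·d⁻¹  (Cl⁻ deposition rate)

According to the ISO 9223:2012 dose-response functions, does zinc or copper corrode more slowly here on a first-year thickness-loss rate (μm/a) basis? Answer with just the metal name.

zinc: T≤10 °C ⇒ hinge +0.038·(6.4−10) = -0.1368
  Pd branch = 0.0129·Pd^0.44·e^(0.046·RH+f) = 2.292 μm/a
  Sd branch = 0.0175·Sd^0.57·e^(0.008·RH+0.085·T) = 0.8949 μm/a
  sum: 2.292 + 0.8949 → r_corr = 3.187 μm/a
copper: T≤10 °C ⇒ hinge +0.126·(6.4−10) = -0.4536
  Pd branch = 0.0053·Pd^0.26·e^(0.059·RH+f) = 0.8474 μm/a
  Cl⁻ term: 0.01025·133.7^0.27·exp(0.036·75+0.049·6.4) = 0.7827
  sum: 0.8474 + 0.7827 → r_corr = 1.63 μm/a
Ordering by μm/a: zinc (3.19) > copper (1.63)

copper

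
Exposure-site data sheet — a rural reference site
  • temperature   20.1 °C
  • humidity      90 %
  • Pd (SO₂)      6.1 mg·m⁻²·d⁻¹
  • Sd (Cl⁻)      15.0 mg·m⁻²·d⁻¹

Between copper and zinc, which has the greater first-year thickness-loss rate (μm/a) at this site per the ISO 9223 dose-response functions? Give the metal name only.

copper: temperature factor f = -0.080·(10.1) = -0.8080
  Pd branch = 0.0053·Pd^0.26·e^(0.059·RH+f) = 0.765 μm/a
  Sd branch = 0.01025·Sd^0.27·e^(0.036·RH+0.049·T) = 1.456 μm/a
  r_corr = 0.765 + 1.456 = 2.221 μm/a
zinc: temperature factor f = -0.071·(10.1) = -0.7171
  Pd branch = 0.0129·Pd^0.44·e^(0.046·RH+f) = 0.8764 μm/a
  Sd branch = 0.0175·Sd^0.57·e^(0.008·RH+0.085·T) = 0.9292 μm/a
  r_corr = 0.8764 + 0.9292 = 1.806 μm/a
Ordering by μm/a: copper (2.22) > zinc (1.81)

copper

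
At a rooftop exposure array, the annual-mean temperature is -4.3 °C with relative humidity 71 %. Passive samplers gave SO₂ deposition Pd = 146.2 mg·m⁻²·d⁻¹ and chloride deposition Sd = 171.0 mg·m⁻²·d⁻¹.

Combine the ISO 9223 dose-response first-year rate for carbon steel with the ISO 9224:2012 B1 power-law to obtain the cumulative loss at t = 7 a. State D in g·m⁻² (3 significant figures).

carbon steel: temperature factor f = +0.150·(-14.3) = -2.1450
  Pd branch = 1.77·Pd^0.52·e^(0.02·RH+f) = 11.45 μm/a
  Cl⁻ term: 0.102·171.0^0.62·exp(0.033·71+0.04·-4.3) = 21.67
  sum: 11.45 + 21.67 → r_corr = 33.12 μm/a
ISO 9224: D(t) = r_corr · t^b with b = 0.523 (carbon steel, B1)
  D(7) = 33.12 × 7^0.523 = 33.12 × 2.767 = 91.65 μm
  Mass loss = 91.65 μm × 7.85 g/cm³ = 719.5 g·m⁻²

D(7) = 719 g·m⁻²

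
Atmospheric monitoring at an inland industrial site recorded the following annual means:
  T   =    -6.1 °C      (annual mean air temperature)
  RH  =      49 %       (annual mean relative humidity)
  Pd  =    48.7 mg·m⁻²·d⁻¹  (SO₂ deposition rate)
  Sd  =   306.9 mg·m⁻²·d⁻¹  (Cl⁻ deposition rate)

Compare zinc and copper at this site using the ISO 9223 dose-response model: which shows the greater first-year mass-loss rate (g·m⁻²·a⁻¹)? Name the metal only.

zinc

zinc: f(T) = +0.038·(T−10) [T≤10 °C] = -0.6118
  sulphur-dioxide contribution → 0.3684 μm/a
  chloride contribution → 0.4034 μm/a
  ⇒ r_corr(zinc) = 0.7717 μm/a
  mass loss = 0.7717 μm/a × 7.14 g/cm³ = 5.51 g·m⁻²·a⁻¹
copper: temperature factor f = +0.126·(-16.1) = -2.0286
  sulphur-dioxide contribution → 0.03448 μm/a
  chloride contribution → 0.2082 μm/a
  ⇒ r_corr(copper) = 0.2427 μm/a
  mass loss = 0.2427 μm/a × 8.96 g/cm³ = 2.174 g·m⁻²·a⁻¹
Ordering by g·m⁻²·a⁻¹: zinc (5.51) > copper (2.17)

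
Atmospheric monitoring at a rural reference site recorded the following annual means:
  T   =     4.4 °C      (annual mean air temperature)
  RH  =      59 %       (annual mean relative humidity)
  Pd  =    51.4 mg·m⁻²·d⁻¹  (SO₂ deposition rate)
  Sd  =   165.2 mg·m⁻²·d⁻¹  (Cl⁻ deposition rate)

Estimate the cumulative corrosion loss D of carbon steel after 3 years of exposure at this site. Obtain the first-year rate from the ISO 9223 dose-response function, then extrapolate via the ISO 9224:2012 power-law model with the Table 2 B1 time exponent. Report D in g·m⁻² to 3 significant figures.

carbon steel: T≤10 °C ⇒ hinge +0.150·(4.4−10) = -0.8400
  sulphur-dioxide contribution → 19.29 μm/a
  chloride contribution → 20.22 μm/a
  total first-year rate 39.51 μm/a
ISO 9224: D(t) = r_corr · t^b with b = 0.523 (carbon steel, B1)
  D(3) = 39.51 × 3^0.523 = 39.51 × 1.776 = 70.18 μm
  Mass loss = 70.18 μm × 7.85 g/cm³ = 550.9 g·m⁻²

D(3) = 551 g·m⁻²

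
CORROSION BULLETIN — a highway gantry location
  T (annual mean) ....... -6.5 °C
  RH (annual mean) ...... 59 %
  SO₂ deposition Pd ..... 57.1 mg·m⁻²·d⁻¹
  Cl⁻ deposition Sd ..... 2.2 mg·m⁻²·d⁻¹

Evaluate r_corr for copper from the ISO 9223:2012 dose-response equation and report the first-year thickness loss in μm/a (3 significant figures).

r_corr = 0.139 μm/a

copper: f(T) = +0.126·(T−10) [T≤10 °C] = -2.0790
  Pd branch = 0.0053·Pd^0.26·e^(0.059·RH+f) = 0.06164 μm/a
  Sd branch = 0.01025·Sd^0.27·e^(0.036·RH+0.049·T) = 0.07714 μm/a
  r_corr = 0.06164 + 0.07714 = 0.1388 μm/a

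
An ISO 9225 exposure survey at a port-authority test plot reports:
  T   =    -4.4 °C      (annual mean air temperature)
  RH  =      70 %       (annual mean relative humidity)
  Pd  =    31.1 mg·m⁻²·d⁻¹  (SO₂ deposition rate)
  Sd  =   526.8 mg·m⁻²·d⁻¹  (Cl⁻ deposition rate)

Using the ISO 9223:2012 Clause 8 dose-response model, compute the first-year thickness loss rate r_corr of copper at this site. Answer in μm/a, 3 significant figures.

r_corr = 0.689 μm/a

copper: temperature factor f = +0.126·(-14.4) = -1.8144
  Pd branch = 0.0053·Pd^0.26·e^(0.059·RH+f) = 0.1312 μm/a
  Cl⁻ term: 0.01025·526.8^0.27·exp(0.036·70+0.049·-4.4) = 0.5576
  r_corr = 0.1312 + 0.5576 = 0.6889 μm/a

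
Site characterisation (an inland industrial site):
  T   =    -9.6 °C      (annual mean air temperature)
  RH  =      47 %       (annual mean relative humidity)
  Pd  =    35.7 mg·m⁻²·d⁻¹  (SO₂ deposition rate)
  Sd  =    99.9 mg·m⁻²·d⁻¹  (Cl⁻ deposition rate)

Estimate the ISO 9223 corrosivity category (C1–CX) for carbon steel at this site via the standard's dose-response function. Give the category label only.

carbon steel: temperature factor f = +0.150·(-19.6) = -2.9400
  Pd branch = 1.77·Pd^0.52·e^(0.02·RH+f) = 1.537 μm/a
  Sd branch = 0.102·Sd^0.62·e^(0.033·RH+0.04·T) = 5.691 μm/a
  r_corr = 1.537 + 5.691 = 7.228 μm/a
ISO 9223 Table 2 (carbon steel): 1.3 < 7.23 ≤ 25 μm/a ⇒ C2

C2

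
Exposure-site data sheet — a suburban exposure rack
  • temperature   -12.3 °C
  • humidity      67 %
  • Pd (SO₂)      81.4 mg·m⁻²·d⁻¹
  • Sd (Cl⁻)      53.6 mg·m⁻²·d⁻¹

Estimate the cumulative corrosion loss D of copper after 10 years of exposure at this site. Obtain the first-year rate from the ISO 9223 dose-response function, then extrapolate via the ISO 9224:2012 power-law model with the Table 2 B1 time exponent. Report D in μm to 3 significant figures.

D(10) = 1.09 μm

copper: temperature factor f = +0.126·(-22.3) = -2.8098
  sulphur-dioxide contribution → 0.05218 μm/a
  chloride contribution → 0.1834 μm/a
  ⇒ r_corr(copper) = 0.2356 μm/a
ISO 9224: D(t) = r_corr · t^b with b = 0.667 (copper, B1)
  D(10) = 0.2356 × 10^0.667 = 0.2356 × 4.645 = 1.094 μm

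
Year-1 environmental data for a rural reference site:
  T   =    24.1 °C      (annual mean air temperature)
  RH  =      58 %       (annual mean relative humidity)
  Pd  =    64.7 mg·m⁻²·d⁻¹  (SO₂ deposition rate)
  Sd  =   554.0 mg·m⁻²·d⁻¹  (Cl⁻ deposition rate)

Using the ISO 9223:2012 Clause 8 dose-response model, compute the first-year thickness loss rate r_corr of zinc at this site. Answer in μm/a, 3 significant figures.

r_corr = 8.33 μm/a

zinc: f(T) = -0.071·(T−10) [T>10 °C] = -1.0011
  SO₂ term: 0.0129·64.7^0.44·exp(0.046·58-1.0011) = 0.4279
  Cl⁻ term: 0.0175·554.0^0.57·exp(0.008·58+0.085·24.1) = 7.907
  r_corr = 0.4279 + 7.907 = 8.335 μm/a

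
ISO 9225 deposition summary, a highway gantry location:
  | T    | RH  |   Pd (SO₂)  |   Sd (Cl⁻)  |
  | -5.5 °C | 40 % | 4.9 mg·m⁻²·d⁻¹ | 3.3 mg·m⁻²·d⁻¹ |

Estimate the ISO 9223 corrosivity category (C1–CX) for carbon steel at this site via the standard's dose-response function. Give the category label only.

C2

carbon steel: temperature factor f = +0.150·(-15.5) = -2.3250
  Pd branch = 1.77·Pd^0.52·e^(0.02·RH+f) = 0.8802 μm/a
  Sd branch = 0.102·Sd^0.62·e^(0.033·RH+0.04·T) = 0.6424 μm/a
  r_corr = 0.8802 + 0.6424 = 1.523 μm/a
ISO 9223 Table 2 (carbon steel): 1.3 < 1.52 ≤ 25 μm/a ⇒ C2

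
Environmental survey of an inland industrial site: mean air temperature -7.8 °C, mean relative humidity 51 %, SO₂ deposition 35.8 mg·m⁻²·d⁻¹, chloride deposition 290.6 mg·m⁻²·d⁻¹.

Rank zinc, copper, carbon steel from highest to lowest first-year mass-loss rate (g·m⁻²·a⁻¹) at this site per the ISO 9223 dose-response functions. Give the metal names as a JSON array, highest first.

["carbon steel", "zinc", "copper"]

zinc: f(T) = +0.038·(T−10) [T≤10 °C] = -0.6764
  sulphur-dioxide contribution → 0.3307 μm/a
  chloride contribution → 0.3439 μm/a
  total first-year rate 0.6745 μm/a
  mass loss = 0.6745 μm/a × 7.14 g/cm³ = 4.816 g·m⁻²·a⁻¹
copper: f(T) = +0.126·(T−10) [T≤10 °C] = -2.2428
  sulphur-dioxide contribution → 0.02891 μm/a
  chloride contribution → 0.2029 μm/a
  total first-year rate 0.2318 μm/a
  mass loss = 0.2318 μm/a × 8.96 g/cm³ = 2.077 g·m⁻²·a⁻¹
carbon steel: f(T) = +0.150·(T−10) [T≤10 °C] = -2.6700
  sulphur-dioxide contribution → 2.185 μm/a
  chloride contribution → 13.53 μm/a
  ⇒ r_corr(carbon steel) = 15.71 μm/a
  mass loss = 15.71 μm/a × 7.85 g/cm³ = 123.4 g·m⁻²·a⁻¹
Ordering by g·m⁻²·a⁻¹: carbon steel (123) > zinc (4.82) > copper (2.08)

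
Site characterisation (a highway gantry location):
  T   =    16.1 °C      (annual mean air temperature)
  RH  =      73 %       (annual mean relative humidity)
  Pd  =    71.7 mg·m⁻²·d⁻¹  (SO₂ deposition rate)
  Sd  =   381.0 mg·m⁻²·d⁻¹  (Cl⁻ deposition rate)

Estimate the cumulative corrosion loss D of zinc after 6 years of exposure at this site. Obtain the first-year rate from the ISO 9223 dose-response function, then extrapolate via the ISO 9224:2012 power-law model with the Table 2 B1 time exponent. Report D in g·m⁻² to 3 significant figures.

zinc: temperature factor f = -0.071·(6.1) = -0.4331
  Pd branch = 0.0129·Pd^0.44·e^(0.046·RH+f) = 1.575 μm/a
  Sd branch = 0.0175·Sd^0.57·e^(0.008·RH+0.085·T) = 3.649 μm/a
  r_corr = 1.575 + 3.649 = 5.224 μm/a
ISO 9224: D(t) = r_corr · t^b with b = 0.813 (zinc, B1)
  D(6) = 5.224 × 6^0.813 = 5.224 × 4.292 = 22.42 μm
  Mass loss = 22.42 μm × 7.14 g/cm³ = 160.1 g·m⁻²

D(6) = 160 g·m⁻²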